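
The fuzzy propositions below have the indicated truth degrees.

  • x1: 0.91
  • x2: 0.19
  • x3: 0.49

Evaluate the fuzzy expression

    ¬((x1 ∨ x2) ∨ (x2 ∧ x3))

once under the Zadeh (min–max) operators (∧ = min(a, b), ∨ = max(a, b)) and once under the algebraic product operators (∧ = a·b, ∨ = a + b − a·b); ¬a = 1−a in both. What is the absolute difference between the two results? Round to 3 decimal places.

Under Zadeh (min–max):
  x1 ∨ x2 = max(a, b) on (0.91, 0.19) = 0.91
  x2 ∧ x3 = min(a, b) on (0.19, 0.49) = 0.19
  (x1 ∨ x2) ∨ (x2 ∧ x3) = max(a, b) on (0.91, 0.19) = 0.91
  ¬((x1 ∨ x2) ∨ (x2 ∧ x3)) = 1 − 0.91 = 0.09
  → value = 0.0900
Under algebraic product:
  x1 ∨ x2 = a + b − a·b on (0.9100, 0.1900) = 0.9271
  x2 ∧ x3 = a·b on (0.1900, 0.4900) = 0.0931
  (x1 ∨ x2) ∨ (x2 ∧ x3) = a + b − a·b on (0.9271, 0.0931) = 0.9339
  ¬((x1 ∨ x2) ∨ (x2 ∧ x3)) = 1 − 0.9339 = 0.0661
  → value = 0.0661
|0.0900 − 0.0661| = 0.024

0.024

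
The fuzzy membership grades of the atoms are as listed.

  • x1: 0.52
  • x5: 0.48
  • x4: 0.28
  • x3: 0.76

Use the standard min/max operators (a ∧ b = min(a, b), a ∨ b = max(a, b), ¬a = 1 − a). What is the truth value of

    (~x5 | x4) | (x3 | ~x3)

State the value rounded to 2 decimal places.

~x5 = 1 − 0.48 = 0.52
~x5 | x4 = max(a, b) on (0.52, 0.28) = 0.52
~x3 = 1 − 0.76 = 0.24
x3 | ~x3 = max(a, b) on (0.76, 0.24) = 0.76
(~x5 | x4) | (x3 | ~x3) = max(a, b) on (0.52, 0.76) = 0.76

0.76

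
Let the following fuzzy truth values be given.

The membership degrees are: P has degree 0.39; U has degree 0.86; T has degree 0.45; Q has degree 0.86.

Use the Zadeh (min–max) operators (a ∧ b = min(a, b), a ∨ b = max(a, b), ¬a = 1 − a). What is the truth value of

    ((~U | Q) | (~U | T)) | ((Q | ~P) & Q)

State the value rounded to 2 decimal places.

0.86

~U = 1 − 0.86 = 0.14
~U | Q = max(a, b) on (0.14, 0.86) = 0.86
~U = 1 − 0.86 = 0.14
~U | T = max(a, b) on (0.14, 0.45) = 0.45
(~U | Q) | (~U | T) = max(a, b) on (0.86, 0.45) = 0.86
~P = 1 − 0.39 = 0.61
Q | ~P = max(a, b) on (0.86, 0.61) = 0.86
(Q | ~P) & Q = min(a, b) on (0.86, 0.86) = 0.86
((~U | Q) | (~U | T)) | ((Q | ~P) & Q) = max(a, b) on (0.86, 0.86) = 0.86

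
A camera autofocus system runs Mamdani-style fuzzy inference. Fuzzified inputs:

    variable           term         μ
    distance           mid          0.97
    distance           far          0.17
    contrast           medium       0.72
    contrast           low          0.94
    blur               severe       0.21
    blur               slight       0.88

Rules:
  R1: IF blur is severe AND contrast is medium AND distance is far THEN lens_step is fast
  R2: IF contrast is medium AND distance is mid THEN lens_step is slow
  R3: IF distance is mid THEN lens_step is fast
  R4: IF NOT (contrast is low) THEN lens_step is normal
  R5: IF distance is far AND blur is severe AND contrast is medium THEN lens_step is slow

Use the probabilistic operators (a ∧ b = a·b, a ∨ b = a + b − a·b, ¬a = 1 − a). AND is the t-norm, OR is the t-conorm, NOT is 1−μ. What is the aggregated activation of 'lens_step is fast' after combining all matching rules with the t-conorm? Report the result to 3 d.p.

0.971

R1: severe=0.21, medium=0.72, far=0.17; AND[a·b] → w = 0.0257
R2: medium=0.72, mid=0.97; AND[a·b] → w = 0.6984
R3: mid=0.97 → w = 0.9700
R4: ¬low=1−0.94=0.06 → w = 0.0600
R5: far=0.17, severe=0.21, medium=0.72; AND[a·b] → w = 0.0257
Rules with consequent 'fast': {R1, R3} → strengths 0.0257, 0.9700
Aggregate via t-conorm [a + b − a·b]: 0.9708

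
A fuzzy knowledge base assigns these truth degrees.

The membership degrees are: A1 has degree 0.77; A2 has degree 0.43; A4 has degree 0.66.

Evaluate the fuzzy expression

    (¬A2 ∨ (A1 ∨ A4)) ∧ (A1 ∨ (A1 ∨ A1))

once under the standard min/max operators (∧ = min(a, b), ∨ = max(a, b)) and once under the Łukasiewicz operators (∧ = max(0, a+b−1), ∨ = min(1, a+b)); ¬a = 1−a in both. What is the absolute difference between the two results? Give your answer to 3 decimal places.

0.230

Under standard min/max:
  ¬A2 = 1 − 0.43 = 0.57
  A1 ∨ A4 = max(a, b) on (0.77, 0.66) = 0.77
  ¬A2 ∨ (A1 ∨ A4) = max(a, b) on (0.57, 0.77) = 0.77
  A1 ∨ A1 = max(a, b) on (0.77, 0.77) = 0.77
  A1 ∨ (A1 ∨ A1) = max(a, b) on (0.77, 0.77) = 0.77
  (¬A2 ∨ (A1 ∨ A4)) ∧ (A1 ∨ (A1 ∨ A1)) = min(a, b) on (0.77, 0.77) = 0.77
  → value = 0.7700
Under Łukasiewicz:
  ¬A2 = 1 − 0.43 = 0.57
  A1 ∨ A4 = min(1, a+b) on (0.77, 0.66) = 1.00
  ¬A2 ∨ (A1 ∨ A4) = min(1, a+b) on (0.57, 1.00) = 1.00
  A1 ∨ A1 = min(1, a+b) on (0.77, 0.77) = 1.00
  A1 ∨ (A1 ∨ A1) = min(1, a+b) on (0.77, 1.00) = 1.00
  (¬A2 ∨ (A1 ∨ A4)) ∧ (A1 ∨ (A1 ∨ A1)) = max(0, a+b−1) on (1.00, 1.00) = 1.00
  → value = 1.0000
|0.7700 − 1.0000| = 0.230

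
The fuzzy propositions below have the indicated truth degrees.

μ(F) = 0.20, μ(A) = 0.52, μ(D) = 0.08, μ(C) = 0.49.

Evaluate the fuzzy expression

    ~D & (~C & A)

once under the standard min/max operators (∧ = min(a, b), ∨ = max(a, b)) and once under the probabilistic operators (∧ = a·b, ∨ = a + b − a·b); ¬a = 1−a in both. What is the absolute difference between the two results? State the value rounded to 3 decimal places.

0.266

Under standard min/max:
  ~D = 1 − 0.08 = 0.92
  ~C = 1 − 0.49 = 0.51
  ~C & A = min(a, b) on (0.51, 0.52) = 0.51
  ~D & (~C & A) = min(a, b) on (0.92, 0.51) = 0.51
  → value = 0.5100
Under probabilistic:
  ~D = 1 − 0.0800 = 0.9200
  ~C = 1 − 0.4900 = 0.5100
  ~C & A = a·b on (0.5100, 0.5200) = 0.2652
  ~D & (~C & A) = a·b on (0.9200, 0.2652) = 0.2440
  → value = 0.2440
|0.5100 − 0.2440| = 0.266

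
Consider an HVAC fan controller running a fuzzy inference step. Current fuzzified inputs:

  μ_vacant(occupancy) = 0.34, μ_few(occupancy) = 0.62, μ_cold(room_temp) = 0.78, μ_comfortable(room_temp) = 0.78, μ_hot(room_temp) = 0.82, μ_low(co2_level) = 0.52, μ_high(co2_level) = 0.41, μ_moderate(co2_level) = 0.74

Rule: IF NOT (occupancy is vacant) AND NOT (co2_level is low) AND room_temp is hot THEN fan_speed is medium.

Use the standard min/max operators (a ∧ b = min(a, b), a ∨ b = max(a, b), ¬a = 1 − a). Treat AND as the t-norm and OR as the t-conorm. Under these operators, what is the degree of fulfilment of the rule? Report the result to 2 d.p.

firing strength: ¬vacant=1−0.34=0.66, ¬low=1−0.52=0.48, hot=0.82; AND[min(a, b)] → w = 0.48

0.48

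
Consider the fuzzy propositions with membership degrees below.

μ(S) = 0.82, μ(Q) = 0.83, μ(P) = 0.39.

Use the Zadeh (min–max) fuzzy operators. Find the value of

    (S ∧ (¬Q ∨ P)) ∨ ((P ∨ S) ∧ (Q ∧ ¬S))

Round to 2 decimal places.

0.39

¬Q = 1 − 0.83 = 0.17
¬Q ∨ P = max(a, b) on (0.17, 0.39) = 0.39
S ∧ (¬Q ∨ P) = min(a, b) on (0.82, 0.39) = 0.39
P ∨ S = max(a, b) on (0.39, 0.82) = 0.82
¬S = 1 − 0.82 = 0.18
Q ∧ ¬S = min(a, b) on (0.83, 0.18) = 0.18
(P ∨ S) ∧ (Q ∧ ¬S) = min(a, b) on (0.82, 0.18) = 0.18
(S ∧ (¬Q ∨ P)) ∨ ((P ∨ S) ∧ (Q ∧ ¬S)) = max(a, b) on (0.39, 0.18) = 0.39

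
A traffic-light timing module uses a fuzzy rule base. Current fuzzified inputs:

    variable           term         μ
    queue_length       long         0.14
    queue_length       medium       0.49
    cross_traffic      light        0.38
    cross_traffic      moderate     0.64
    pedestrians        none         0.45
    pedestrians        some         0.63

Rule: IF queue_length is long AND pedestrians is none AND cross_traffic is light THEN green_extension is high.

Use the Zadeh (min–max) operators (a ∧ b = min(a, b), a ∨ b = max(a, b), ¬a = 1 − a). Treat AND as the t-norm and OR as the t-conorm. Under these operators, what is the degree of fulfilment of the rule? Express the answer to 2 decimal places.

firing strength: long=0.14, none=0.45, light=0.38; AND[min(a, b)] → w = 0.14

0.14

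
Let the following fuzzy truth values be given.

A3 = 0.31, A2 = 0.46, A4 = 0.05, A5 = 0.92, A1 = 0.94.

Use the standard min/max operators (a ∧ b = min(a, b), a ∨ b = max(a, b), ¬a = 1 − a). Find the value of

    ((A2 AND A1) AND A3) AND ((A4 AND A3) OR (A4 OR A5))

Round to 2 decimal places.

A2 AND A1 = min(a, b) on (0.46, 0.94) = 0.46
(A2 AND A1) AND A3 = min(a, b) on (0.46, 0.31) = 0.31
A4 AND A3 = min(a, b) on (0.05, 0.31) = 0.05
A4 OR A5 = max(a, b) on (0.05, 0.92) = 0.92
(A4 AND A3) OR (A4 OR A5) = max(a, b) on (0.05, 0.92) = 0.92
((A2 AND A1) AND A3) AND ((A4 AND A3) OR (A4 OR A5)) = min(a, b) on (0.31, 0.92) = 0.31

0.31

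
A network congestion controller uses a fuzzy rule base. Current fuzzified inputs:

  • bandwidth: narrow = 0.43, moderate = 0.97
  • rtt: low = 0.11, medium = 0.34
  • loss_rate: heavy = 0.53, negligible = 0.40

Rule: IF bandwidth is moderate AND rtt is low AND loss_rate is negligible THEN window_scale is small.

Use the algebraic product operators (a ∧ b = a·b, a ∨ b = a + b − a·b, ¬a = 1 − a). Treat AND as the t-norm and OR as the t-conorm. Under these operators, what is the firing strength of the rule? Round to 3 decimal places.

firing strength: moderate=0.97, low=0.11, negligible=0.40; AND[a·b] → w = 0.0427

0.043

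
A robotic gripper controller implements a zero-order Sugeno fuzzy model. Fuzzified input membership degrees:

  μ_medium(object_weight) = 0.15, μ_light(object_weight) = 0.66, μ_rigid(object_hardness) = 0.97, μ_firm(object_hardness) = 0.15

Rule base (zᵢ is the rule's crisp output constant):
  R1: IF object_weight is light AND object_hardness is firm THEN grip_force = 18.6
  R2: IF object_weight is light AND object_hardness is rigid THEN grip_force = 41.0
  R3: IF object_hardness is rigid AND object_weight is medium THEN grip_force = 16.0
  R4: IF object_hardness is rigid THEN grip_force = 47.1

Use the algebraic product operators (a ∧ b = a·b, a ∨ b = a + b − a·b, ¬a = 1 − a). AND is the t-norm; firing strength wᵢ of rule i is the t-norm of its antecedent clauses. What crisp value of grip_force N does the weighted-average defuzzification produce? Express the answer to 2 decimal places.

41.03

R1 (z=18.6): light=0.66, firm=0.15; AND[a·b] → w = 0.0990
R2 (z=41.0): light=0.66, rigid=0.97; AND[a·b] → w = 0.6402
R3 (z=16.0): rigid=0.97, medium=0.15; AND[a·b] → w = 0.1455
R4 (z=47.1): rigid=0.97 → w = 0.9700
Weighted average = (0.0990·18.6 + 0.6402·41.0 + 0.1455·16.0 + 0.9700·47.1) / (0.0990 + 0.6402 + 0.1455 + 0.9700)
  = 76.1046 / 1.8547 = 41.03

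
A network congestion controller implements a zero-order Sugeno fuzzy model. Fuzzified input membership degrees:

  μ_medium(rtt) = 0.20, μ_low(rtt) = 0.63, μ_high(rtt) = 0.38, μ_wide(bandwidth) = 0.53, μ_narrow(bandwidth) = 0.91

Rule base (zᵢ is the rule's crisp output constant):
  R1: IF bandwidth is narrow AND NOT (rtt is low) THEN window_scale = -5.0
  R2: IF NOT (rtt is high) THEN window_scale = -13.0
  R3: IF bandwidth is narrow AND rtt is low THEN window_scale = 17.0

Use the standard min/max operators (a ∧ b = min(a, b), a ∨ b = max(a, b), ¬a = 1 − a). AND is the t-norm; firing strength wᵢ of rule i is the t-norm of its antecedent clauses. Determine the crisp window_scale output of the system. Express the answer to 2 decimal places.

0.49

R1 (z=-5.0): narrow=0.91, ¬low=1−0.63=0.37; AND[min(a, b)] → w = 0.37
R2 (z=-13.0): ¬high=1−0.38=0.62 → w = 0.62
R3 (z=17.0): narrow=0.91, low=0.63; AND[min(a, b)] → w = 0.63
Weighted average = (0.37·-5.0 + 0.62·-13.0 + 0.63·17.0) / (0.37 + 0.62 + 0.63)
  = 0.8000 / 1.6200 = 0.49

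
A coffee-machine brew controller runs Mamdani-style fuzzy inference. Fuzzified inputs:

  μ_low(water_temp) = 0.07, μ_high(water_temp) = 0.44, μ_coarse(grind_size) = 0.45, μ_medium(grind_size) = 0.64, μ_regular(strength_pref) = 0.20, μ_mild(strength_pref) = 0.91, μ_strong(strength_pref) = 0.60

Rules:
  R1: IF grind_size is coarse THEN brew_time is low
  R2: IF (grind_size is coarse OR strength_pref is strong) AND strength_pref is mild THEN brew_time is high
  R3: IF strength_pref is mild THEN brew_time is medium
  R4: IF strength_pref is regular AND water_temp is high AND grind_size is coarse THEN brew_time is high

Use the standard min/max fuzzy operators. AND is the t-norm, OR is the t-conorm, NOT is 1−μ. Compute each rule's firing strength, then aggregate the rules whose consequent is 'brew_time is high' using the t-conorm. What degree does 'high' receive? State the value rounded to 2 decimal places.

0.60

R1: coarse=0.45 → w = 0.45
R2: (coarse=0.45 OR strong=0.60) = 0.60; AND[min(a, b)] with mild=0.91 → w = 0.60
R3: mild=0.91 → w = 0.91
R4: regular=0.20, high=0.44, coarse=0.45; AND[min(a, b)] → w = 0.20
Rules with consequent 'high': {R2, R4} → strengths 0.60, 0.20
Aggregate via t-conorm [max(a, b)]: 0.60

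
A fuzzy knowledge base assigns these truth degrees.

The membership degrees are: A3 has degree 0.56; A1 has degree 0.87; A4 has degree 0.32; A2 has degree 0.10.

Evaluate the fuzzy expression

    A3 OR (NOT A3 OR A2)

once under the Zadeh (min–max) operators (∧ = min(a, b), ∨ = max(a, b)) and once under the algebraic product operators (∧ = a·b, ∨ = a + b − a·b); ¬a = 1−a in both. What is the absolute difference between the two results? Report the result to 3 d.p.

0.218

Under Zadeh (min–max):
  NOT A3 = 1 − 0.56 = 0.44
  NOT A3 OR A2 = max(a, b) on (0.44, 0.10) = 0.44
  A3 OR (NOT A3 OR A2) = max(a, b) on (0.56, 0.44) = 0.56
  → value = 0.5600
Under algebraic product:
  NOT A3 = 1 − 0.5600 = 0.4400
  NOT A3 OR A2 = a + b − a·b on (0.4400, 0.1000) = 0.4960
  A3 OR (NOT A3 OR A2) = a + b − a·b on (0.5600, 0.4960) = 0.7782
  → value = 0.7782
|0.5600 − 0.7782| = 0.218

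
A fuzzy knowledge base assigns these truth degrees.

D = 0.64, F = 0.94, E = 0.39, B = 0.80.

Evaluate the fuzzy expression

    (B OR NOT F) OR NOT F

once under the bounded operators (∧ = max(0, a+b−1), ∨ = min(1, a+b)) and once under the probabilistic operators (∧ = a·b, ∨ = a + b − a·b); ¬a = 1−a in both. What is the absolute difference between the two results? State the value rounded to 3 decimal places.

0.097

Under bounded:
  NOT F = 1 − 0.94 = 0.06
  B OR NOT F = min(1, a+b) on (0.80, 0.06) = 0.86
  NOT F = 1 − 0.94 = 0.06
  (B OR NOT F) OR NOT F = min(1, a+b) on (0.86, 0.06) = 0.92
  → value = 0.9200
Under probabilistic:
  NOT F = 1 − 0.9400 = 0.0600
  B OR NOT F = a + b − a·b on (0.8000, 0.0600) = 0.8120
  NOT F = 1 − 0.9400 = 0.0600
  (B OR NOT F) OR NOT F = a + b − a·b on (0.8120, 0.0600) = 0.8233
  → value = 0.8233
|0.9200 − 0.8233| = 0.097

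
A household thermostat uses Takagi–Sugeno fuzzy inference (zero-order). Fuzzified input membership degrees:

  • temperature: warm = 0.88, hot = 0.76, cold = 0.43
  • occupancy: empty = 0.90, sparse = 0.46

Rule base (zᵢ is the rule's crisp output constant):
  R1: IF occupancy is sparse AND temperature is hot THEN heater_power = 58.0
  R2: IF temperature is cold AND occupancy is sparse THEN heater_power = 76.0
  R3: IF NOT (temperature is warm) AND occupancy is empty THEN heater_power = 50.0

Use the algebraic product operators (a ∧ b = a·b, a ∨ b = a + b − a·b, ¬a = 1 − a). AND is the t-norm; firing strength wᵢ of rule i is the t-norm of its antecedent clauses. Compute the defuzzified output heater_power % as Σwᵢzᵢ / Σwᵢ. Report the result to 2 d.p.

R1 (z=58.0): sparse=0.46, hot=0.76; AND[a·b] → w = 0.3496
R2 (z=76.0): cold=0.43, sparse=0.46; AND[a·b] → w = 0.1978
R3 (z=50.0): ¬warm=1−0.88=0.12, empty=0.90; AND[a·b] → w = 0.1080
Weighted average = (0.3496·58.0 + 0.1978·76.0 + 0.1080·50.0) / (0.3496 + 0.1978 + 0.1080)
  = 40.7096 / 0.6554 = 62.11

62.11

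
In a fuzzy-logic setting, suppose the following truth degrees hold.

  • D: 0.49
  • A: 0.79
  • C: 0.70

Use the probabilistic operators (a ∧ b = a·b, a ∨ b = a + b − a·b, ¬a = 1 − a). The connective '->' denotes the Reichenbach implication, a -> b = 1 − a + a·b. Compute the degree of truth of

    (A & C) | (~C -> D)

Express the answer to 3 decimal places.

A & C = a·b on (0.7900, 0.7000) = 0.5530
~C = 1 − 0.7000 = 0.3000
~C -> D  [Reichenbach: 1 − a + a·b] with a=0.3000, b=0.4900 → 0.8470
(A & C) | (~C -> D) = a + b − a·b on (0.5530, 0.8470) = 0.9316

0.932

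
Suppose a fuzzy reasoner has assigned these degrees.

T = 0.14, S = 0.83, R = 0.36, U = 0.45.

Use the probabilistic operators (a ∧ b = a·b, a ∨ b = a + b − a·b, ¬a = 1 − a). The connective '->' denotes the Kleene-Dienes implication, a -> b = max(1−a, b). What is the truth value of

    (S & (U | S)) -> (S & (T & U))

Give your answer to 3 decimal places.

0.248

U | S = a + b − a·b on (0.4500, 0.8300) = 0.9065
S & (U | S) = a·b on (0.8300, 0.9065) = 0.7524
T & U = a·b on (0.1400, 0.4500) = 0.0630
S & (T & U) = a·b on (0.8300, 0.0630) = 0.0523
(S & (U | S)) -> (S & (T & U))  [Kleene-Dienes: max(1−a, b)] with a=0.7524, b=0.0523 → 0.2476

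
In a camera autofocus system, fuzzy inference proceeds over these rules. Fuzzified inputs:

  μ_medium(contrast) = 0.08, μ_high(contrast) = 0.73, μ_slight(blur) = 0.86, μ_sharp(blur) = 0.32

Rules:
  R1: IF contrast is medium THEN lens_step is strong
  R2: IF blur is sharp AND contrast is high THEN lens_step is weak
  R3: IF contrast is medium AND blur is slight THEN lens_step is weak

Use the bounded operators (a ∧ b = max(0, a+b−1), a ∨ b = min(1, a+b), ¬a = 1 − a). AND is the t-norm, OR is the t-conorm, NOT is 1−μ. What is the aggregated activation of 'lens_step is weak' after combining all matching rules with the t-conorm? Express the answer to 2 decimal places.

0.05

R1: medium=0.08 → w = 0.08
R2: sharp=0.32, high=0.73; AND[max(0, a+b−1)] → w = 0.05
R3: medium=0.08, slight=0.86; AND[max(0, a+b−1)] → w = 0.00
Rules with consequent 'weak': {R2, R3} → strengths 0.05, 0.00
Aggregate via t-conorm [min(1, a+b)]: 0.05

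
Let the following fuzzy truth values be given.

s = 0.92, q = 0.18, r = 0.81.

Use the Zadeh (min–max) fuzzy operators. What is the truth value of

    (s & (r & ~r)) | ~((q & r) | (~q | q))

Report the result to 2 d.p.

0.19

~r = 1 − 0.81 = 0.19
r & ~r = min(a, b) on (0.81, 0.19) = 0.19
s & (r & ~r) = min(a, b) on (0.92, 0.19) = 0.19
q & r = min(a, b) on (0.18, 0.81) = 0.18
~q = 1 − 0.18 = 0.82
~q | q = max(a, b) on (0.82, 0.18) = 0.82
(q & r) | (~q | q) = max(a, b) on (0.18, 0.82) = 0.82
~((q & r) | (~q | q)) = 1 − 0.82 = 0.18
(s & (r & ~r)) | ~((q & r) | (~q | q)) = max(a, b) on (0.19, 0.18) = 0.19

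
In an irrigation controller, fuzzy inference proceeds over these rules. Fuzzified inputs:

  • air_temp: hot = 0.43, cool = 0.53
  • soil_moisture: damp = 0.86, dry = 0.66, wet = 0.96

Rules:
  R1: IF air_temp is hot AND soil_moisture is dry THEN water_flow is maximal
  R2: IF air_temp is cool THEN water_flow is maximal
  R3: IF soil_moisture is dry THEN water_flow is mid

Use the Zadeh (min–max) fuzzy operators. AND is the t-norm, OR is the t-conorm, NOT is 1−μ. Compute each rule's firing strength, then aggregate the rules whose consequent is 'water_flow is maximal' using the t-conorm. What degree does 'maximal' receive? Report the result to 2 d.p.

0.53

R1: hot=0.43, dry=0.66; AND[min(a, b)] → w = 0.43
R2: cool=0.53 → w = 0.53
R3: dry=0.66 → w = 0.66
Rules with consequent 'maximal': {R1, R2} → strengths 0.43, 0.53
Aggregate via t-conorm [max(a, b)]: 0.53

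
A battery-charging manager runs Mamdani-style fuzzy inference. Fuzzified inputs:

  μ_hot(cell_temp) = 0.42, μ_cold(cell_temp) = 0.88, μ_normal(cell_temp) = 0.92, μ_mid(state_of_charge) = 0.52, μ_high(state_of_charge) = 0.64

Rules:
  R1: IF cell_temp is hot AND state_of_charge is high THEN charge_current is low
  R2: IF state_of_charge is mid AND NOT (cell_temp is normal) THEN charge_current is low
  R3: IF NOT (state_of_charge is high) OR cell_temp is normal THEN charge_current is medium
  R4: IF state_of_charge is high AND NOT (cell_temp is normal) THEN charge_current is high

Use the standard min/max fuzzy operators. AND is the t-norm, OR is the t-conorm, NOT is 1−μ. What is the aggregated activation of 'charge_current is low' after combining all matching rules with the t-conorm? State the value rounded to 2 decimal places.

0.42

R1: hot=0.42, high=0.64; AND[min(a, b)] → w = 0.42
R2: mid=0.52, ¬normal=1−0.92=0.08; AND[min(a, b)] → w = 0.08
R3: ¬high=1−0.64=0.36, normal=0.92; OR[max(a, b)] → w = 0.92
R4: high=0.64, ¬normal=1−0.92=0.08; AND[min(a, b)] → w = 0.08
Rules with consequent 'low': {R1, R2} → strengths 0.42, 0.08
Aggregate via t-conorm [max(a, b)]: 0.42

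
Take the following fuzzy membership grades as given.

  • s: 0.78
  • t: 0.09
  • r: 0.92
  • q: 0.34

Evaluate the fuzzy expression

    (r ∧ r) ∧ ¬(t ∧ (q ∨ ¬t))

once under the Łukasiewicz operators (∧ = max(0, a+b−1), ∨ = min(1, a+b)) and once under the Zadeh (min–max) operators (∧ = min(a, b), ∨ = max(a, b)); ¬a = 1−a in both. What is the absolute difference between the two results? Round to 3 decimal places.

0.160

Under Łukasiewicz:
  r ∧ r = max(0, a+b−1) on (0.92, 0.92) = 0.84
  ¬t = 1 − 0.09 = 0.91
  q ∨ ¬t = min(1, a+b) on (0.34, 0.91) = 1.00
  t ∧ (q ∨ ¬t) = max(0, a+b−1) on (0.09, 1.00) = 0.09
  ¬(t ∧ (q ∨ ¬t)) = 1 − 0.09 = 0.91
  (r ∧ r) ∧ ¬(t ∧ (q ∨ ¬t)) = max(0, a+b−1) on (0.84, 0.91) = 0.75
  → value = 0.7500
Under Zadeh (min–max):
  r ∧ r = min(a, b) on (0.92, 0.92) = 0.92
  ¬t = 1 − 0.09 = 0.91
  q ∨ ¬t = max(a, b) on (0.34, 0.91) = 0.91
  t ∧ (q ∨ ¬t) = min(a, b) on (0.09, 0.91) = 0.09
  ¬(t ∧ (q ∨ ¬t)) = 1 − 0.09 = 0.91
  (r ∧ r) ∧ ¬(t ∧ (q ∨ ¬t)) = min(a, b) on (0.92, 0.91) = 0.91
  → value = 0.9100
|0.7500 − 0.9100| = 0.160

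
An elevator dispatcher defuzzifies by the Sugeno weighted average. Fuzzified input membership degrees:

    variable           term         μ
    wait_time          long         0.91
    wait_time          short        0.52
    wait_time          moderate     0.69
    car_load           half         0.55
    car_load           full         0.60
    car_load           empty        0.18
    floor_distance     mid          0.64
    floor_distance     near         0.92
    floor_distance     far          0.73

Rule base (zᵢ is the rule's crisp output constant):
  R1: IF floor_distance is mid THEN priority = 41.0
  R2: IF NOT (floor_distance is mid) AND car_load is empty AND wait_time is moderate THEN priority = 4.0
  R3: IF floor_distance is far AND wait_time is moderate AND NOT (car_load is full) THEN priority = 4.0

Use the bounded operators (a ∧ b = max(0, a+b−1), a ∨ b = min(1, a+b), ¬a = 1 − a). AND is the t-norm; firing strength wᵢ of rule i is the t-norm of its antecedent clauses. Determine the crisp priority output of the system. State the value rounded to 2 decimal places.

41.00

R1 (z=41.0): mid=0.64 → w = 0.64
R2 (z=4.0): ¬mid=1−0.64=0.36, empty=0.18, moderate=0.69; AND[max(0, a+b−1)] → w = 0.00
R3 (z=4.0): far=0.73, moderate=0.69, ¬full=1−0.60=0.40; AND[max(0, a+b−1)] → w = 0.00
Weighted average = (0.64·41.0 + 0.00·4.0 + 0.00·4.0) / (0.64 + 0.00 + 0.00)
  = 26.2400 / 0.6400 = 41.00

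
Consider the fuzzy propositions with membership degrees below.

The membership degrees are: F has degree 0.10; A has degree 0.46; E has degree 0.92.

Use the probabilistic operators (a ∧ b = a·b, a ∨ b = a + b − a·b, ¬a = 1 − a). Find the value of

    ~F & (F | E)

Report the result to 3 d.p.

0.835

~F = 1 − 0.1000 = 0.9000
F | E = a + b − a·b on (0.1000, 0.9200) = 0.9280
~F & (F | E) = a·b on (0.9000, 0.9280) = 0.8352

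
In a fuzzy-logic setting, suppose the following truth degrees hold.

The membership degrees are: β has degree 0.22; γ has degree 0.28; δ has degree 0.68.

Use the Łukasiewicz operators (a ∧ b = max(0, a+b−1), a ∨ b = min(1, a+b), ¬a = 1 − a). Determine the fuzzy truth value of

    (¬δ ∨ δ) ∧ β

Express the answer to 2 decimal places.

0.22

¬δ = 1 − 0.68 = 0.32
¬δ ∨ δ = min(1, a+b) on (0.32, 0.68) = 1.00
(¬δ ∨ δ) ∧ β = max(0, a+b−1) on (1.00, 0.22) = 0.22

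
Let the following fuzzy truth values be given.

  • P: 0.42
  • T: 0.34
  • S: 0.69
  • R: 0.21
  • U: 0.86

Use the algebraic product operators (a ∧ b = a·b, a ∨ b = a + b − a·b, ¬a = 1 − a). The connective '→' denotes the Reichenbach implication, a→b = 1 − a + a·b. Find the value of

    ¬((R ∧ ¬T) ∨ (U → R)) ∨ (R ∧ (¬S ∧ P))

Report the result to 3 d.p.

¬T = 1 − 0.3400 = 0.6600
R ∧ ¬T = a·b on (0.2100, 0.6600) = 0.1386
U → R  [Reichenbach: 1 − a + a·b] with a=0.8600, b=0.2100 → 0.3206
(R ∧ ¬T) ∨ (U → R) = a + b − a·b on (0.1386, 0.3206) = 0.4148
¬((R ∧ ¬T) ∨ (U → R)) = 1 − 0.4148 = 0.5852
¬S = 1 − 0.6900 = 0.3100
¬S ∧ P = a·b on (0.3100, 0.4200) = 0.1302
R ∧ (¬S ∧ P) = a·b on (0.2100, 0.1302) = 0.0273
¬((R ∧ ¬T) ∨ (U → R)) ∨ (R ∧ (¬S ∧ P)) = a + b − a·b on (0.5852, 0.0273) = 0.5966

0.597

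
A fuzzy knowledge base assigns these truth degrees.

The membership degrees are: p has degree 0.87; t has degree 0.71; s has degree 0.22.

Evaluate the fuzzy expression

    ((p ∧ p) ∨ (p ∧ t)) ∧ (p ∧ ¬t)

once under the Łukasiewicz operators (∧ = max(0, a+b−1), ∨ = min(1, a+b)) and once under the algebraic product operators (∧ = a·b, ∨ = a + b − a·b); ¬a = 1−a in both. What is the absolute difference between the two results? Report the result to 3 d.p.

0.069

Under Łukasiewicz:
  p ∧ p = max(0, a+b−1) on (0.87, 0.87) = 0.74
  p ∧ t = max(0, a+b−1) on (0.87, 0.71) = 0.58
  (p ∧ p) ∨ (p ∧ t) = min(1, a+b) on (0.74, 0.58) = 1.00
  ¬t = 1 − 0.71 = 0.29
  p ∧ ¬t = max(0, a+b−1) on (0.87, 0.29) = 0.16
  ((p ∧ p) ∨ (p ∧ t)) ∧ (p ∧ ¬t) = max(0, a+b−1) on (1.00, 0.16) = 0.16
  → value = 0.1600
Under algebraic product:
  p ∧ p = a·b on (0.8700, 0.8700) = 0.7569
  p ∧ t = a·b on (0.8700, 0.7100) = 0.6177
  (p ∧ p) ∨ (p ∧ t) = a + b − a·b on (0.7569, 0.6177) = 0.9071
  ¬t = 1 − 0.7100 = 0.2900
  p ∧ ¬t = a·b on (0.8700, 0.2900) = 0.2523
  ((p ∧ p) ∨ (p ∧ t)) ∧ (p ∧ ¬t) = a·b on (0.9071, 0.2523) = 0.2289
  → value = 0.2289
|0.1600 − 0.2289| = 0.069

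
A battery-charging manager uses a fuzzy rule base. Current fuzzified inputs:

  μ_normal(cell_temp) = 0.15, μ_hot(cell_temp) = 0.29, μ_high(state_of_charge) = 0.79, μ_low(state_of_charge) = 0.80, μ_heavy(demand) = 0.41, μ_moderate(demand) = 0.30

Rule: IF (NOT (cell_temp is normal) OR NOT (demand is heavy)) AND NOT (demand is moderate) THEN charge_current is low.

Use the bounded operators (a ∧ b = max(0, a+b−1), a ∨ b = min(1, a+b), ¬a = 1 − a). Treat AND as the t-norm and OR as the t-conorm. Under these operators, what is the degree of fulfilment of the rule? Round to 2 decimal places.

firing strength: (¬normal=1−0.15=0.85 OR ¬heavy=1−0.41=0.59) = 1.00; AND[max(0, a+b−1)] with ¬moderate=1−0.30=0.70 → w = 0.70

0.70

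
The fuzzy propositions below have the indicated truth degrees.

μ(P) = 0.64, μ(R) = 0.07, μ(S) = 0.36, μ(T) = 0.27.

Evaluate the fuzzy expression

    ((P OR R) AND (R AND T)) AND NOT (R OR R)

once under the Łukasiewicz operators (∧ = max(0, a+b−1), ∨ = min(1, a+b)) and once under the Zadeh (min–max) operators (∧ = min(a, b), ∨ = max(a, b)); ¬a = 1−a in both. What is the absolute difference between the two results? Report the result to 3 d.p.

Under Łukasiewicz:
  P OR R = min(1, a+b) on (0.64, 0.07) = 0.71
  R AND T = max(0, a+b−1) on (0.07, 0.27) = 0.00
  (P OR R) AND (R AND T) = max(0, a+b−1) on (0.71, 0.00) = 0.00
  R OR R = min(1, a+b) on (0.07, 0.07) = 0.14
  NOT (R OR R) = 1 − 0.14 = 0.86
  ((P OR R) AND (R AND T)) AND NOT (R OR R) = max(0, a+b−1) on (0.00, 0.86) = 0.00
  → value = 0.0000
Under Zadeh (min–max):
  P OR R = max(a, b) on (0.64, 0.07) = 0.64
  R AND T = min(a, b) on (0.07, 0.27) = 0.07
  (P OR R) AND (R AND T) = min(a, b) on (0.64, 0.07) = 0.07
  R OR R = max(a, b) on (0.07, 0.07) = 0.07
  NOT (R OR R) = 1 − 0.07 = 0.93
  ((P OR R) AND (R AND T)) AND NOT (R OR R) = min(a, b) on (0.07, 0.93) = 0.07
  → value = 0.0700
|0.0000 − 0.0700| = 0.070

0.070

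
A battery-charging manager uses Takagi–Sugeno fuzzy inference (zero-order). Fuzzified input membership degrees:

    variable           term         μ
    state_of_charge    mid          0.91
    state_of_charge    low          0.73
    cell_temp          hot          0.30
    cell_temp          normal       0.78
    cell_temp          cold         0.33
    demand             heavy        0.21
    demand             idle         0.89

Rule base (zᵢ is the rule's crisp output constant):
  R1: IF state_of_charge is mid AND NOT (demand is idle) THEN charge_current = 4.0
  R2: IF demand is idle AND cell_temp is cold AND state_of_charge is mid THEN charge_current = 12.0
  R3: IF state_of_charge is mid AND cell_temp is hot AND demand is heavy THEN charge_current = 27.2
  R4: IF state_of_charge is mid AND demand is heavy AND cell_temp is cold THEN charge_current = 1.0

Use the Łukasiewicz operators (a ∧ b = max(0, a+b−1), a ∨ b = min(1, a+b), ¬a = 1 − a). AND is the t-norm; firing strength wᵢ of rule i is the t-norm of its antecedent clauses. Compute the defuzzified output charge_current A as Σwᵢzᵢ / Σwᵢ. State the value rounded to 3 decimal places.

R1 (z=4.0): mid=0.91, ¬idle=1−0.89=0.11; AND[max(0, a+b−1)] → w = 0.02
R2 (z=12.0): idle=0.89, cold=0.33, mid=0.91; AND[max(0, a+b−1)] → w = 0.13
R3 (z=27.2): mid=0.91, hot=0.30, heavy=0.21; AND[max(0, a+b−1)] → w = 0.00
R4 (z=1.0): mid=0.91, heavy=0.21, cold=0.33; AND[max(0, a+b−1)] → w = 0.00
Weighted average = (0.02·4.0 + 0.13·12.0 + 0.00·27.2 + 0.00·1.0) / (0.02 + 0.13 + 0.00 + 0.00)
  = 1.6400 / 0.1500 = 10.933

10.933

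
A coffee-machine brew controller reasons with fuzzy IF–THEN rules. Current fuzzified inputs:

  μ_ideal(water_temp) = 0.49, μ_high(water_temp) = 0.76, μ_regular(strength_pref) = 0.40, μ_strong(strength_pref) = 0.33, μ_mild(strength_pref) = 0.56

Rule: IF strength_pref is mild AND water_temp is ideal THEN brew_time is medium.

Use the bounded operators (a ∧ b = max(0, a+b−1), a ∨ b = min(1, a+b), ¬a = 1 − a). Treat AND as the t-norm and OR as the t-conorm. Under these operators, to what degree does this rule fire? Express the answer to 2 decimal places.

firing strength: mild=0.56, ideal=0.49; AND[max(0, a+b−1)] → w = 0.05

0.05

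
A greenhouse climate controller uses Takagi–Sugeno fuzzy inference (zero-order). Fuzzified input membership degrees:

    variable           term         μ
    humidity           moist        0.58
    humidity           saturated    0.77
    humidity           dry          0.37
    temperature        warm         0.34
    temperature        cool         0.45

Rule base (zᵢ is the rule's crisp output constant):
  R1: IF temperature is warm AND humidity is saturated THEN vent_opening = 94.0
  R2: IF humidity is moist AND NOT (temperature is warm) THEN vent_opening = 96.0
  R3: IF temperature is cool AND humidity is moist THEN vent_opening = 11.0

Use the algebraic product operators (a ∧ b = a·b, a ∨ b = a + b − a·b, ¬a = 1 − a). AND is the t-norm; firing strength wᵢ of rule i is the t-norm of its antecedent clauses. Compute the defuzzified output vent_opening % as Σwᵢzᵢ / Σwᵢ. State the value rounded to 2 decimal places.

R1 (z=94.0): warm=0.34, saturated=0.77; AND[a·b] → w = 0.2618
R2 (z=96.0): moist=0.58, ¬warm=1−0.34=0.66; AND[a·b] → w = 0.3828
R3 (z=11.0): cool=0.45, moist=0.58; AND[a·b] → w = 0.2610
Weighted average = (0.2618·94.0 + 0.3828·96.0 + 0.2610·11.0) / (0.2618 + 0.3828 + 0.2610)
  = 64.2290 / 0.9056 = 70.92

70.92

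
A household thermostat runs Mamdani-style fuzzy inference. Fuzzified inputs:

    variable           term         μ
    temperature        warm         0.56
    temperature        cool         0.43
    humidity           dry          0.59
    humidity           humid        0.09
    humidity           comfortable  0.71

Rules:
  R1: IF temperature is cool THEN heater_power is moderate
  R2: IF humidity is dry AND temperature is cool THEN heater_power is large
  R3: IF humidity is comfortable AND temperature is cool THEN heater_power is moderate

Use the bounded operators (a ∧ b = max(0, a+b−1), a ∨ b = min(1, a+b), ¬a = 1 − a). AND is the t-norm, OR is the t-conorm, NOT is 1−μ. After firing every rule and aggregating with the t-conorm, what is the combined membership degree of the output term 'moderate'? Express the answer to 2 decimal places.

R1: cool=0.43 → w = 0.43
R2: dry=0.59, cool=0.43; AND[max(0, a+b−1)] → w = 0.02
R3: comfortable=0.71, cool=0.43; AND[max(0, a+b−1)] → w = 0.14
Rules with consequent 'moderate': {R1, R3} → strengths 0.43, 0.14
Aggregate via t-conorm [min(1, a+b)]: 0.57

0.57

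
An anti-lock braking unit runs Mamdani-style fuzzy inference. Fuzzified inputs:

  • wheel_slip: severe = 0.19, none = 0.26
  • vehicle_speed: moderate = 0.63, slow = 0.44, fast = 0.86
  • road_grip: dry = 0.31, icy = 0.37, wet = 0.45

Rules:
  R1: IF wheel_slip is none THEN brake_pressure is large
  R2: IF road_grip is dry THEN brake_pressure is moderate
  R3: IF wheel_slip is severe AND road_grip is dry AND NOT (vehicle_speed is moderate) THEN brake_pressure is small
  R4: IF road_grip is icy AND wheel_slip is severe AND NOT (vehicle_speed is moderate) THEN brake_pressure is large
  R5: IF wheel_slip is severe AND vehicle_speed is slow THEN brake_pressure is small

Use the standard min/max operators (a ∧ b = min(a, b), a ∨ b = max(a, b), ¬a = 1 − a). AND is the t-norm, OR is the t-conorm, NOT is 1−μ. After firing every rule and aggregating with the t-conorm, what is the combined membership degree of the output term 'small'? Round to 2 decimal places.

0.19

R1: none=0.26 → w = 0.26
R2: dry=0.31 → w = 0.31
R3: severe=0.19, dry=0.31, ¬moderate=1−0.63=0.37; AND[min(a, b)] → w = 0.19
R4: icy=0.37, severe=0.19, ¬moderate=1−0.63=0.37; AND[min(a, b)] → w = 0.19
R5: severe=0.19, slow=0.44; AND[min(a, b)] → w = 0.19
Rules with consequent 'small': {R3, R5} → strengths 0.19, 0.19
Aggregate via t-conorm [max(a, b)]: 0.19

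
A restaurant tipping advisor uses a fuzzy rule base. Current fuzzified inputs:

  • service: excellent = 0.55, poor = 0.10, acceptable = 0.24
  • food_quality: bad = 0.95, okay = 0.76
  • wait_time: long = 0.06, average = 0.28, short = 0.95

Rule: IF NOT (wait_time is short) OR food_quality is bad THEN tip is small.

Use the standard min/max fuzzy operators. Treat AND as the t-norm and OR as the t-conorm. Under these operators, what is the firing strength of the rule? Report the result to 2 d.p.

0.95

firing strength: ¬short=1−0.95=0.05, bad=0.95; OR[max(a, b)] → w = 0.95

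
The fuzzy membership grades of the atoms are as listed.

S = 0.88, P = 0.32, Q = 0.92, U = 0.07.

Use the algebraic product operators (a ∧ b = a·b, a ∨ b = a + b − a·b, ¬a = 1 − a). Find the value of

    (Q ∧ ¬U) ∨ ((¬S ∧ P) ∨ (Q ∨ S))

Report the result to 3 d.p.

¬U = 1 − 0.0700 = 0.9300
Q ∧ ¬U = a·b on (0.9200, 0.9300) = 0.8556
¬S = 1 − 0.8800 = 0.1200
¬S ∧ P = a·b on (0.1200, 0.3200) = 0.0384
Q ∨ S = a + b − a·b on (0.9200, 0.8800) = 0.9904
(¬S ∧ P) ∨ (Q ∨ S) = a + b − a·b on (0.0384, 0.9904) = 0.9908
(Q ∧ ¬U) ∨ ((¬S ∧ P) ∨ (Q ∨ S)) = a + b − a·b on (0.8556, 0.9908) = 0.9987

0.999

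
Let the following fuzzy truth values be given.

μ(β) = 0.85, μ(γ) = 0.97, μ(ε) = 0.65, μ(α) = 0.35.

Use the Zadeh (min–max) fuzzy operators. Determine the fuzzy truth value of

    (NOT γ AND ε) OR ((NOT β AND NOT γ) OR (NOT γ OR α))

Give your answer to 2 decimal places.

0.35

NOT γ = 1 − 0.97 = 0.03
NOT γ AND ε = min(a, b) on (0.03, 0.65) = 0.03
NOT β = 1 − 0.85 = 0.15
NOT γ = 1 − 0.97 = 0.03
NOT β AND NOT γ = min(a, b) on (0.15, 0.03) = 0.03
NOT γ = 1 − 0.97 = 0.03
NOT γ OR α = max(a, b) on (0.03, 0.35) = 0.35
(NOT β AND NOT γ) OR (NOT γ OR α) = max(a, b) on (0.03, 0.35) = 0.35
(NOT γ AND ε) OR ((NOT β AND NOT γ) OR (NOT γ OR α)) = max(a, b) on (0.03, 0.35) = 0.35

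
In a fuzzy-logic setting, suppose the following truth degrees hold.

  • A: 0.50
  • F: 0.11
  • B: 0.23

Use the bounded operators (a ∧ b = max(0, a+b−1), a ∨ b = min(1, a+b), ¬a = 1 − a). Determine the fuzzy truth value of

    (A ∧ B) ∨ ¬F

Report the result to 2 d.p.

A ∧ B = max(0, a+b−1) on (0.50, 0.23) = 0.00
¬F = 1 − 0.11 = 0.89
(A ∧ B) ∨ ¬F = min(1, a+b) on (0.00, 0.89) = 0.89

0.89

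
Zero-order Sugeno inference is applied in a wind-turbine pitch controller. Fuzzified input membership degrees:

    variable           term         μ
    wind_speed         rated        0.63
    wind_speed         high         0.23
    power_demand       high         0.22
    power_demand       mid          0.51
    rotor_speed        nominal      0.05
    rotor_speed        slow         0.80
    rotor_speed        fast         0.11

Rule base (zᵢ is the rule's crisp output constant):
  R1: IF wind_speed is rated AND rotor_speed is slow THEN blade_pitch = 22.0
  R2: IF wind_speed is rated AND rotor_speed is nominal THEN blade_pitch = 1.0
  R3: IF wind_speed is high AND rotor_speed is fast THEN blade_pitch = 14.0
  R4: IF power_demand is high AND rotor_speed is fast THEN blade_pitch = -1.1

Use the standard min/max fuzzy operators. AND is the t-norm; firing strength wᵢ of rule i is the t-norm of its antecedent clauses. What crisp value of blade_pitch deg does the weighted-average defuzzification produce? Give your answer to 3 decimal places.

R1 (z=22.0): rated=0.63, slow=0.80; AND[min(a, b)] → w = 0.63
R2 (z=1.0): rated=0.63, nominal=0.05; AND[min(a, b)] → w = 0.05
R3 (z=14.0): high=0.23, fast=0.11; AND[min(a, b)] → w = 0.11
R4 (z=-1.1): high=0.22, fast=0.11; AND[min(a, b)] → w = 0.11
Weighted average = (0.63·22.0 + 0.05·1.0 + 0.11·14.0 + 0.11·-1.1) / (0.63 + 0.05 + 0.11 + 0.11)
  = 15.3290 / 0.9000 = 17.032

17.032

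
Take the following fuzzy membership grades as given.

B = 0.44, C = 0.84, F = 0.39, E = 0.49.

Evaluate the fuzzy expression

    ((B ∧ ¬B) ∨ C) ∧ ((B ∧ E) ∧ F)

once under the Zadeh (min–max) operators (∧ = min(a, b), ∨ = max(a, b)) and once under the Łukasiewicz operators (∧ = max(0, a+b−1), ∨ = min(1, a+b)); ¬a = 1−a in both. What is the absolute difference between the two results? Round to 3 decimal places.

0.390

Under Zadeh (min–max):
  ¬B = 1 − 0.44 = 0.56
  B ∧ ¬B = min(a, b) on (0.44, 0.56) = 0.44
  (B ∧ ¬B) ∨ C = max(a, b) on (0.44, 0.84) = 0.84
  B ∧ E = min(a, b) on (0.44, 0.49) = 0.44
  (B ∧ E) ∧ F = min(a, b) on (0.44, 0.39) = 0.39
  ((B ∧ ¬B) ∨ C) ∧ ((B ∧ E) ∧ F) = min(a, b) on (0.84, 0.39) = 0.39
  → value = 0.3900
Under Łukasiewicz:
  ¬B = 1 − 0.44 = 0.56
  B ∧ ¬B = max(0, a+b−1) on (0.44, 0.56) = 0.00
  (B ∧ ¬B) ∨ C = min(1, a+b) on (0.00, 0.84) = 0.84
  B ∧ E = max(0, a+b−1) on (0.44, 0.49) = 0.00
  (B ∧ E) ∧ F = max(0, a+b−1) on (0.00, 0.39) = 0.00
  ((B ∧ ¬B) ∨ C) ∧ ((B ∧ E) ∧ F) = max(0, a+b−1) on (0.84, 0.00) = 0.00
  → value = 0.0000
|0.3900 − 0.0000| = 0.390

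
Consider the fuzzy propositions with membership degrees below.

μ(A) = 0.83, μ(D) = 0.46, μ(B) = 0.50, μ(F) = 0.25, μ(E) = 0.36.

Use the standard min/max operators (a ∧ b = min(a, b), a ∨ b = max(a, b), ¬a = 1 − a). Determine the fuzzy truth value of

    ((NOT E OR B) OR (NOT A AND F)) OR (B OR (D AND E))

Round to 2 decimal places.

NOT E = 1 − 0.36 = 0.64
NOT E OR B = max(a, b) on (0.64, 0.50) = 0.64
NOT A = 1 − 0.83 = 0.17
NOT A AND F = min(a, b) on (0.17, 0.25) = 0.17
(NOT E OR B) OR (NOT A AND F) = max(a, b) on (0.64, 0.17) = 0.64
D AND E = min(a, b) on (0.46, 0.36) = 0.36
B OR (D AND E) = max(a, b) on (0.50, 0.36) = 0.50
((NOT E OR B) OR (NOT A AND F)) OR (B OR (D AND E)) = max(a, b) on (0.64, 0.50) = 0.64

0.64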